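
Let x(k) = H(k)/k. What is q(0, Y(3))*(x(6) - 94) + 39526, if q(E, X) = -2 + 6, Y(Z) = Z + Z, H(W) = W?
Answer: 39154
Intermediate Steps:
Y(Z) = 2*Z
x(k) = 1 (x(k) = k/k = 1)
q(E, X) = 4
q(0, Y(3))*(x(6) - 94) + 39526 = 4*(1 - 94) + 39526 = 4*(-93) + 39526 = -372 + 39526 = 39154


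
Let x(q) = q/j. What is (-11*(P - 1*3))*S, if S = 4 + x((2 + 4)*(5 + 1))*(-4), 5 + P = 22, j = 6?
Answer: 3080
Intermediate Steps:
P = 17 (P = -5 + 22 = 17)
x(q) = q/6
S = -20 (S = 4 + (((2 + 4)*(5 + 1))/6)*(-4) = 4 + ((6*6)/6)*(-4) = 4 + ((⅙)*36)*(-4) = 4 + 6*(-4) = 4 - 24 = -20)
(-11*(P - 1*3))*S = -11*(17 - 1*3)*(-20) = -11*(17 - 3)*(-20) = -11*14*(-20) = -154*(-20) = 3080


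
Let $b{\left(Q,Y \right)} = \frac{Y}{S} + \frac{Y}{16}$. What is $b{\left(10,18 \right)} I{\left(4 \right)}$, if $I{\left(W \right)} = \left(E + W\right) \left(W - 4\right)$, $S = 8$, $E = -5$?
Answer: $0$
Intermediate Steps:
$I{\left(W \right)} = \left(-5 + W\right) \left(-4 + W\right)$ ($I{\left(W \right)} = \left(-5 + W\right) \left(W - 4\right) = \left(-5 + W\right) \left(-4 + W\right)$)
$b{\left(Q,Y \right)} = \frac{3 Y}{16}$ ($b{\left(Q,Y \right)} = \frac{Y}{8} + \frac{Y}{16} = \frac{3 Y}{16}$)
$b{\left(10,18 \right)} I{\left(4 \right)} = \frac{3}{16} \cdot 18 \left(20 + 4^{2} - 36\right) = \frac{27 \left(20 + 16 - 36\right)}{8} = \frac{27}{8} \cdot 0 = 0$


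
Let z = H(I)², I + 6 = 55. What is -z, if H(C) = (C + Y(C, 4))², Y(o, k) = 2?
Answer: -6765201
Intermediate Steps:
I = 49 (I = -6 + 55 = 49)
H(C) = (2 + C)² (H(C) = (C + 2)² = (2 + C)²)
z = 6765201 (z = ((2 + 49)²)² = (51²)² = 2601² = 6765201)
-z = -1*6765201 = -6765201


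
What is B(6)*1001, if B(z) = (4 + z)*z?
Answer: 60060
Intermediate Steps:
B(z) = z*(4 + z)
B(6)*1001 = (6*(4 + 6))*1001 = (6*10)*1001 = 60*1001 = 60060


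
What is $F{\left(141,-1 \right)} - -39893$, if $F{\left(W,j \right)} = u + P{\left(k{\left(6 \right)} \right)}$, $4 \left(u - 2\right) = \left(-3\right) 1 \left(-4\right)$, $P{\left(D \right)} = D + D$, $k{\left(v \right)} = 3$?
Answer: $39904$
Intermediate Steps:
$P{\left(D \right)} = 2 D$
$u = 5$ ($u = 2 + \frac{\left(-3\right) 1 \left(-4\right)}{4} = 2 + \frac{\left(-3\right) \left(-4\right)}{4} = 2 + \frac{1}{4} \cdot 12 = 2 + 3 = 5$)
$F{\left(W,j \right)} = 11$ ($F{\left(W,j \right)} = 5 + 2 \cdot 3 = 5 + 6 = 11$)
$F{\left(141,-1 \right)} - -39893 = 11 - -39893 = 11 + 39893 = 39904$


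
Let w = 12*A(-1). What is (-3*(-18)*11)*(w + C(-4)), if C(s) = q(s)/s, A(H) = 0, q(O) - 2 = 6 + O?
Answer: -594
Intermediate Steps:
q(O) = 8 + O (q(O) = 2 + (6 + O) = 8 + O)
w = 0 (w = 12*0 = 0)
C(s) = (8 + s)/s
(-3*(-18)*11)*(w + C(-4)) = (-3*(-18)*11)*(0 + (8 - 4)/(-4)) = (54*11)*(0 - ¼*4) = 594*(0 - 1) = 594*(-1) = -594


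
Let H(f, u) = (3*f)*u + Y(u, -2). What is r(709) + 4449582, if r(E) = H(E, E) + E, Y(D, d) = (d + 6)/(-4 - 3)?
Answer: 41708334/7 ≈ 5.9583e+6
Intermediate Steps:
Y(D, d) = -6/7 - d/7 (Y(D, d) = (6 + d)/(-7) = (6 + d)*(-1/7) = -6/7 - d/7)
H(f, u) = -4/7 + 3*f*u (H(f, u) = (3*f)*u + (-6/7 - 1/7*(-2)) = 3*f*u + (-6/7 + 2/7) = 3*f*u - 4/7 = -4/7 + 3*f*u)
r(E) = -4/7 + E + 3*E**2 (r(E) = (-4/7 + 3*E*E) + E = (-4/7 + 3*E**2) + E = -4/7 + E + 3*E**2)
r(709) + 4449582 = (-4/7 + 709 + 3*709**2) + 4449582 = (-4/7 + 709 + 3*502681) + 4449582 = (-4/7 + 709 + 1508043) + 4449582 = 10561260/7 + 4449582 = 41708334/7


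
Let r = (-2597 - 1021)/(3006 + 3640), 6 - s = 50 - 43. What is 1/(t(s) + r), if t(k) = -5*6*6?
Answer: -3323/599949 ≈ -0.0055388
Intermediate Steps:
s = -1 (s = 6 - (50 - 43) = 6 - 1*7 = 6 - 7 = -1)
t(k) = -180 (t(k) = -30*6 = -180)
r = -1809/3323 (r = -3618/6646 = -3618*1/6646 = -1809/3323 ≈ -0.54439)
1/(t(s) + r) = 1/(-180 - 1809/3323) = 1/(-599949/3323) = -3323/599949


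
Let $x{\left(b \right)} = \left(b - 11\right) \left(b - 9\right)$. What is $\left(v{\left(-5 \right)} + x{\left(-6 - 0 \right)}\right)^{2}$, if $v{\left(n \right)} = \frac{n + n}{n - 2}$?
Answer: $\frac{3222025}{49} \approx 65756.0$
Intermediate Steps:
$x{\left(b \right)} = \left(-11 + b\right) \left(-9 + b\right)$
$v{\left(n \right)} = \frac{2 n}{-2 + n}$
$\left(v{\left(-5 \right)} + x{\left(-6 - 0 \right)}\right)^{2} = \left(2 \left(-5\right) \frac{1}{-2 - 5} + \left(99 + \left(-6 - 0\right)^{2} - 20 \left(-6 - 0\right)\right)\right)^{2} = \left(2 \left(-5\right) \frac{1}{-7} + \left(99 + \left(-6 + 0\right)^{2} - 20 \left(-6 + 0\right)\right)\right)^{2} = \left(2 \left(-5\right) \left(- \frac{1}{7}\right) + \left(99 + \left(-6\right)^{2} - -120\right)\right)^{2} = \left(\frac{10}{7} + \left(99 + 36 + 120\right)\right)^{2} = \left(\frac{10}{7} + 255\right)^{2} = \left(\frac{1795}{7}\right)^{2} = \frac{3222025}{49}$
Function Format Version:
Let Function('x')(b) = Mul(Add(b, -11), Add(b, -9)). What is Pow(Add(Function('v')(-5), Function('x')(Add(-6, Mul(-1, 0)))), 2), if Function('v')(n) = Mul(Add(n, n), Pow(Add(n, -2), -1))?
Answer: Rational(3222025, 49) ≈ 65756.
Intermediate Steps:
Function('x')(b) = Mul(Add(-11, b), Add(-9, b))
Function('v')(n) = Mul(2, n, Pow(Add(-2, n), -1)) (Function('v')(n) = Mul(Mul(2, n), Pow(Add(-2, n), -1)) = Mul(2, n, Pow(Add(-2, n), -1)))
Pow(Add(Function('v')(-5), Function('x')(Add(-6, Mul(-1, 0)))), 2) = Pow(Add(Mul(2, -5, Pow(Add(-2, -5), -1)), Add(99, Pow(Add(-6, Mul(-1, 0)), 2), Mul(-20, Add(-6, Mul(-1, 0))))), 2) = Pow(Add(Mul(2, -5, Pow(-7, -1)), Add(99, Pow(Add(-6, 0), 2), Mul(-20, Add(-6, 0)))), 2) = Pow(Add(Mul(2, -5, Rational(-1, 7)), Add(99, Pow(-6, 2), Mul(-20, -6))), 2) = Pow(Add(Rational(10, 7), Add(99, 36, 120)), 2) = Pow(Add(Rational(10, 7), 255), 2) = Pow(Rational(1795, 7), 2) = Rational(3222025, 49)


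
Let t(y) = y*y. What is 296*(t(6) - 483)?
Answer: -132312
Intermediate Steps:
t(y) = y²
296*(t(6) - 483) = 296*(6² - 483) = 296*(36 - 483) = 296*(-447) = -132312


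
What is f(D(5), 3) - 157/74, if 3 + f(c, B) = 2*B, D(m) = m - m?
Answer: 65/74 ≈ 0.87838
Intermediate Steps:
D(m) = 0
f(c, B) = -3 + 2*B
f(D(5), 3) - 157/74 = (-3 + 2*3) - 157/74 = (-3 + 6) + (1/74)*(-157) = 3 - 157/74 = 65/74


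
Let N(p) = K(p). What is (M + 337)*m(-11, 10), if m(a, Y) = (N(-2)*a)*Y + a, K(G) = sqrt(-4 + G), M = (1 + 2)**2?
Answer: -3806 - 38060*I*sqrt(6) ≈ -3806.0 - 93228.0*I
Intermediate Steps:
M = 9 (M = 3**2 = 9)
N(p) = sqrt(-4 + p)
m(a, Y) = a + I*Y*a*sqrt(6) (m(a, Y) = (sqrt(-4 - 2)*a)*Y + a = (sqrt(-6)*a)*Y + a = ((I*sqrt(6))*a)*Y + a = (I*a*sqrt(6))*Y + a = I*Y*a*sqrt(6) + a = a + I*Y*a*sqrt(6))
(M + 337)*m(-11, 10) = (9 + 337)*(-11*(1 + I*10*sqrt(6))) = 346*(-11*(1 + 10*I*sqrt(6))) = 346*(-11 - 110*I*sqrt(6)) = -3806 - 38060*I*sqrt(6)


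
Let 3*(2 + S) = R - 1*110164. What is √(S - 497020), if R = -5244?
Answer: I*√4819422/3 ≈ 731.77*I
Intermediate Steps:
S = -115414/3 (S = -2 + (-5244 - 1*110164)/3 = -2 + (-5244 - 110164)/3 = -2 + (⅓)*(-115408) = -2 - 115408/3 = -115414/3 ≈ -38471.)
√(S - 497020) = √(-115414/3 - 497020) = √(-1606474/3) = I*√4819422/3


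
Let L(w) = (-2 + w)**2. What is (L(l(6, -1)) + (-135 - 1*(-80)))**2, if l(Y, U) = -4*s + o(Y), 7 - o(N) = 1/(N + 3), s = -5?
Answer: 2090409841/6561 ≈ 3.1861e+5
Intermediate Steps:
o(N) = 7 - 1/(3 + N) (o(N) = 7 - 1/(N + 3) = 7 - 1/(3 + N))
l(Y, U) = 20 + (20 + 7*Y)/(3 + Y) (l(Y, U) = -4*(-5) + (20 + 7*Y)/(3 + Y) = 20 + (20 + 7*Y)/(3 + Y))
(L(l(6, -1)) + (-135 - 1*(-80)))**2 = ((-2 + (80 + 27*6)/(3 + 6))**2 + (-135 - 1*(-80)))**2 = ((-2 + (80 + 162)/9)**2 + (-135 + 80))**2 = ((-2 + (1/9)*242)**2 - 55)**2 = ((-2 + 242/9)**2 - 55)**2 = ((224/9)**2 - 55)**2 = (50176/81 - 55)**2 = (45721/81)**2 = 2090409841/6561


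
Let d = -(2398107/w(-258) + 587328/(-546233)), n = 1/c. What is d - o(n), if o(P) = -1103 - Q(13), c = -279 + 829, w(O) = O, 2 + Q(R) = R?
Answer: 489023543517/46976038 ≈ 10410.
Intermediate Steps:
Q(R) = -2 + R
c = 550
n = 1/550 ≈ 0.0018182
d = 436692237185/46976038 (d = -(2398107/(-258) + 587328/(-546233)) = -(2398107*(-1/258) + 587328*(-1/546233)) = -(-799369/86 - 587328/546233) = -1*(-436692237185/46976038) = 436692237185/46976038 ≈ 9296.1)
o(P) = -1114 (o(P) = -1103 - (-2 + 13) = -1103 - 1*11 = -1103 - 11 = -1114)
d - o(n) = 436692237185/46976038 - 1*(-1114) = 436692237185/46976038 + 1114 = 489023543517/46976038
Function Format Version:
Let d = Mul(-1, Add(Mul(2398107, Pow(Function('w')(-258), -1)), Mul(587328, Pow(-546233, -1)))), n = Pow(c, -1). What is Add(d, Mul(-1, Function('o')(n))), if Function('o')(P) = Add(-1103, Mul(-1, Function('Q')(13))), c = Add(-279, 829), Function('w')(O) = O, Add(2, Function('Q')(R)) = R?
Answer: Rational(489023543517, 46976038) ≈ 10410.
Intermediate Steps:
Function('Q')(R) = Add(-2, R)
c = 550
n = Rational(1, 550) (n = Pow(550, -1) = Rational(1, 550) ≈ 0.0018182)
d = Rational(436692237185, 46976038) (d = Mul(-1, Add(Mul(2398107, Pow(-258, -1)), Mul(587328, Pow(-546233, -1)))) = Mul(-1, Add(Mul(2398107, Rational(-1, 258)), Mul(587328, Rational(-1, 546233)))) = Mul(-1, Add(Rational(-799369, 86), Rational(-587328, 546233))) = Mul(-1, Rational(-436692237185, 46976038)) = Rational(436692237185, 46976038) ≈ 9296.1)
Function('o')(P) = -1114 (Function('o')(P) = Add(-1103, Mul(-1, Add(-2, 13))) = Add(-1103, Mul(-1, 11)) = Add(-1103, -11) = -1114)
Add(d, Mul(-1, Function('o')(n))) = Add(Rational(436692237185, 46976038), Mul(-1, -1114)) = Add(Rational(436692237185, 46976038), 1114) = Rational(489023543517, 46976038)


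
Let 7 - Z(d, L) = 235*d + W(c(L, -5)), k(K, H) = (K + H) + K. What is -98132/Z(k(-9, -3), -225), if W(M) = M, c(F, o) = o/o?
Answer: -98132/4941 ≈ -19.861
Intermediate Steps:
c(F, o) = 1
k(K, H) = H + 2*K (k(K, H) = (H + K) + K = H + 2*K)
Z(d, L) = 6 - 235*d (Z(d, L) = 7 - (235*d + 1) = 7 - (1 + 235*d) = 7 + (-1 - 235*d) = 6 - 235*d)
-98132/Z(k(-9, -3), -225) = -98132/(6 - 235*(-3 + 2*(-9))) = -98132/(6 - 235*(-3 - 18)) = -98132/(6 - 235*(-21)) = -98132/(6 + 4935) = -98132/4941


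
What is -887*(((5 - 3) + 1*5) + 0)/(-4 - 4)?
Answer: 6209/8 ≈ 776.13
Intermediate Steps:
-887*(((5 - 3) + 1*5) + 0)/(-4 - 4) = -887*((2 + 5) + 0)/(-8) = -887*(7 + 0)*(-1)/8 = -6209*(-1)/8 = -887*(-7/8) = 6209/8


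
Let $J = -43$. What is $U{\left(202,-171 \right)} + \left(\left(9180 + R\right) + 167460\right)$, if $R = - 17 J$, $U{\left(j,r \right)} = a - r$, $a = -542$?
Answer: $177000$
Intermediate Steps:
$U{\left(j,r \right)} = -542 - r$
$R = 731$ ($R = \left(-17\right) \left(-43\right) = 731$)
$U{\left(202,-171 \right)} + \left(\left(9180 + R\right) + 167460\right) = \left(-542 - -171\right) + \left(\left(9180 + 731\right) + 167460\right) = \left(-542 + 171\right) + \left(9911 + 167460\right) = -371 + 177371 = 177000$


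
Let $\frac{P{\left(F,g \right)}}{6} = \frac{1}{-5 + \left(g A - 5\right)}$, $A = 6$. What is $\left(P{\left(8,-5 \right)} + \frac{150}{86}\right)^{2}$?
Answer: $\frac{1879641}{739600} \approx 2.5414$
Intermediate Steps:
$P{\left(F,g \right)} = \frac{6}{-10 + 6 g}$ ($P{\left(F,g \right)} = \frac{6}{-5 + \left(g 6 - 5\right)} = \frac{6}{-5 + \left(6 g - 5\right)} = \frac{6}{-5 + \left(-5 + 6 g\right)} = \frac{6}{-10 + 6 g}$)
$\left(P{\left(8,-5 \right)} + \frac{150}{86}\right)^{2} = \left(\frac{3}{-5 + 3 \left(-5\right)} + \frac{150}{86}\right)^{2} = \left(\frac{3}{-5 - 15} + 150 \cdot \frac{1}{86}\right)^{2} = \left(\frac{3}{-20} + \frac{75}{43}\right)^{2} = \left(3 \left(- \frac{1}{20}\right) + \frac{75}{43}\right)^{2} = \left(- \frac{3}{20} + \frac{75}{43}\right)^{2} = \left(\frac{1371}{860}\right)^{2} = \frac{1879641}{739600}$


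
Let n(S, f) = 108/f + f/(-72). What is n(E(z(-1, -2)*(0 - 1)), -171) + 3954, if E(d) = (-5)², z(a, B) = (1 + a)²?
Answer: 601273/152 ≈ 3955.7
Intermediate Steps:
E(d) = 25
n(S, f) = 108/f - f/72 (n(S, f) = 108/f + f*(-1/72) = 108/f - f/72)
n(E(z(-1, -2)*(0 - 1)), -171) + 3954 = (108/(-171) - 1/72*(-171)) + 3954 = (108*(-1/171) + 19/8) + 3954 = (-12/19 + 19/8) + 3954 = 265/152 + 3954 = 601273/152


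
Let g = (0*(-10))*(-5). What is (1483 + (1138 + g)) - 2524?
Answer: 97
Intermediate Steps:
g = 0 (g = 0*(-5) = 0)
(1483 + (1138 + g)) - 2524 = (1483 + (1138 + 0)) - 2524 = (1483 + 1138) - 2524 = 2621 - 2524 = 97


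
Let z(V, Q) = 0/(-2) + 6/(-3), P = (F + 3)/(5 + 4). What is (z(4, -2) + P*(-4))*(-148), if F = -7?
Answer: 296/9 ≈ 32.889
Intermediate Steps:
P = -4/9 (P = (-7 + 3)/(5 + 4) = -4/9 ≈ -0.44444)
z(V, Q) = -2 (z(V, Q) = 0*(-1/2) + 6*(-1/3) = 0 - 2 = -2)
(z(4, -2) + P*(-4))*(-148) = (-2 - 4/9*(-4))*(-148) = (-2 + 16/9)*(-148) = -2/9*(-148) = 296/9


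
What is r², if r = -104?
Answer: 10816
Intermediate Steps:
r² = (-104)² = 10816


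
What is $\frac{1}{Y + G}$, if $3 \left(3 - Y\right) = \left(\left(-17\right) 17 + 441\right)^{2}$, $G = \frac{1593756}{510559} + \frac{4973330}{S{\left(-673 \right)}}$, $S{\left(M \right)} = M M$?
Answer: $- \frac{693740931933}{5330865830889163} \approx -0.00013014$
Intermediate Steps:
$S{\left(M \right)} = M^{2}$
$G = \frac{3261036702794}{231246977311}$ ($G = \frac{1593756}{510559} + \frac{4973330}{\left(-673\right)^{2}} = 1593756 \cdot \frac{1}{510559} + \frac{4973330}{452929} = \frac{1593756}{510559} + 4973330 \cdot \frac{1}{452929} = \frac{1593756}{510559} + \frac{4973330}{452929} = \frac{3261036702794}{231246977311} \approx 14.102$)
$Y = - \frac{23095}{3}$ ($Y = 3 - \frac{\left(\left(-17\right) 17 + 441\right)^{2}}{3} = 3 - \frac{\left(-289 + 441\right)^{2}}{3} = 3 - \frac{152^{2}}{3} = 3 - \frac{23104}{3} = - \frac{23095}{3} \approx -7698.3$)
$\frac{1}{Y + G} = \frac{1}{- \frac{23095}{3} + \frac{3261036702794}{231246977311}} = \frac{1}{- \frac{5330865830889163}{693740931933}} = - \frac{693740931933}{5330865830889163}$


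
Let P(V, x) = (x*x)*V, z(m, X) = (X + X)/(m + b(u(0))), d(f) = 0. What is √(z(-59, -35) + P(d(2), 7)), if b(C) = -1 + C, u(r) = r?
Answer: √42/6 ≈ 1.0801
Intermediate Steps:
z(m, X) = 2*X/(-1 + m) (z(m, X) = (X + X)/(m + (-1 + 0)) = (2*X)/(m - 1) = (2*X)/(-1 + m) = 2*X/(-1 + m))
P(V, x) = V*x² (P(V, x) = x²*V = V*x²)
√(z(-59, -35) + P(d(2), 7)) = √(2*(-35)/(-1 - 59) + 0*7²) = √(2*(-35)/(-60) + 0*49) = √(2*(-35)*(-1/60) + 0) = √(7/6 + 0) = √(7/6) = √42/6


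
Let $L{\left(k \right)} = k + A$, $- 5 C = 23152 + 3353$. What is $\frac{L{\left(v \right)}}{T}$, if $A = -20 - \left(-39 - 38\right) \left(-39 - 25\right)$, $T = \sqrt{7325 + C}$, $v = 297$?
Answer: $- \frac{4651 \sqrt{506}}{1012} \approx -103.38$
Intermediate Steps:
$C = -5301$ ($C = - \frac{23152 + 3353}{5} = \left(- \frac{1}{5}\right) 26505 = -5301$)
$T = 2 \sqrt{506}$ ($T = \sqrt{7325 - 5301} = \sqrt{2024} = 2 \sqrt{506} \approx 44.989$)
$A = -4948$ ($A = -20 - \left(-77\right) \left(-64\right) = -20 - 4928 = -4948$)
$L{\left(k \right)} = -4948 + k$ ($L{\left(k \right)} = k - 4948 = -4948 + k$)
$\frac{L{\left(v \right)}}{T} = \frac{-4948 + 297}{2 \sqrt{506}} = - 4651 \frac{\sqrt{506}}{1012} = - \frac{4651 \sqrt{506}}{1012}$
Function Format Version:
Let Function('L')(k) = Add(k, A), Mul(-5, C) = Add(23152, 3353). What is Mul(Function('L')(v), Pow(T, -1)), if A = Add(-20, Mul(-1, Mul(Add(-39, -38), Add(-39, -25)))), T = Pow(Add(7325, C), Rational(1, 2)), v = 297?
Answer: Mul(Rational(-4651, 1012), Pow(506, Rational(1, 2))) ≈ -103.38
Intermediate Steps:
C = -5301 (C = Mul(Rational(-1, 5), Add(23152, 3353)) = Mul(Rational(-1, 5), 26505) = -5301)
T = Mul(2, Pow(506, Rational(1, 2))) (T = Pow(Add(7325, -5301), Rational(1, 2)) = Pow(2024, Rational(1, 2)) = Mul(2, Pow(506, Rational(1, 2))) ≈ 44.989)
A = -4948 (A = Add(-20, Mul(-1, Mul(-77, -64))) = Add(-20, Mul(-1, 4928)) = Add(-20, -4928) = -4948)
Function('L')(k) = Add(-4948, k) (Function('L')(k) = Add(k, -4948) = Add(-4948, k))
Mul(Function('L')(v), Pow(T, -1)) = Mul(Add(-4948, 297), Pow(Mul(2, Pow(506, Rational(1, 2))), -1)) = Mul(-4651, Mul(Rational(1, 1012), Pow(506, Rational(1, 2)))) = Mul(Rational(-4651, 1012), Pow(506, Rational(1, 2)))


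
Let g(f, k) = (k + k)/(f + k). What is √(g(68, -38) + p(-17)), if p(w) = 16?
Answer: √3030/15 ≈ 3.6697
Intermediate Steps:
g(f, k) = 2*k/(f + k) (g(f, k) = (2*k)/(f + k) = 2*k/(f + k))
√(g(68, -38) + p(-17)) = √(2*(-38)/(68 - 38) + 16) = √(2*(-38)/30 + 16) = √(2*(-38)*(1/30) + 16) = √(-38/15 + 16) = √(202/15) = √3030/15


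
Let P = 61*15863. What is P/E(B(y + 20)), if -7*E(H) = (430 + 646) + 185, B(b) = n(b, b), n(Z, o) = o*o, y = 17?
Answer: -6773501/1261 ≈ -5371.5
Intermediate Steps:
P = 967643
n(Z, o) = o**2
B(b) = b**2
E(H) = -1261/7 (E(H) = -((430 + 646) + 185)/7 = -(1076 + 185)/7 = -1/7*1261 = -1261/7)
P/E(B(y + 20)) = 967643/(-1261/7) = 967643*(-7/1261) = -6773501/1261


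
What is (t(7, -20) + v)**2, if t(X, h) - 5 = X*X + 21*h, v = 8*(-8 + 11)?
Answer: 116964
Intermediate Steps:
v = 24 (v = 8*3 = 24)
t(X, h) = 5 + X**2 + 21*h (t(X, h) = 5 + (X*X + 21*h) = 5 + (X**2 + 21*h) = 5 + X**2 + 21*h)
(t(7, -20) + v)**2 = ((5 + 7**2 + 21*(-20)) + 24)**2 = ((5 + 49 - 420) + 24)**2 = (-366 + 24)**2 = (-342)**2 = 116964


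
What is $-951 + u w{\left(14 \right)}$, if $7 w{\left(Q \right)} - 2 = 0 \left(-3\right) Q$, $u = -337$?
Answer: $- \frac{7331}{7} \approx -1047.3$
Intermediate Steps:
$w{\left(Q \right)} = \frac{2}{7}$ ($w{\left(Q \right)} = \frac{2}{7} + \frac{0 \left(-3\right) Q}{7} = \frac{2}{7} + \frac{0 Q}{7} = \frac{2}{7} + \frac{1}{7} \cdot 0 = \frac{2}{7} + 0 = \frac{2}{7}$)
$-951 + u w{\left(14 \right)} = -951 - \frac{674}{7} = - \frac{7331}{7}$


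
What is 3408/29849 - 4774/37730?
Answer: -90359/7313005 ≈ -0.012356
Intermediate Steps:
3408/29849 - 4774/37730 = 3408*(1/29849) - 4774*1/37730 = 3408/29849 - 31/245 = -90359/7313005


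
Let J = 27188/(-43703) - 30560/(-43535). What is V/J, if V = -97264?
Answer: -9252773462636/7596705 ≈ -1.2180e+6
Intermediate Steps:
J = 30386820/380522021 (J = 27188*(-1/43703) - 30560*(-1/43535) = -27188/43703 + 6112/8707 = 30386820/380522021 ≈ 0.079856)
V/J = -97264/30386820/380522021 = -97264*380522021/30386820 = -9252773462636/7596705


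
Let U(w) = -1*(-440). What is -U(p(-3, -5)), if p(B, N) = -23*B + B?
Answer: -440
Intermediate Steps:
p(B, N) = -22*B
U(w) = 440
-U(p(-3, -5)) = -1*440 = -440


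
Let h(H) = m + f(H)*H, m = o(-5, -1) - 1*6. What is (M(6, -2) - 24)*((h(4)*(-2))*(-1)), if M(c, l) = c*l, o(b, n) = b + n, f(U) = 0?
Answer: 864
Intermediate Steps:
m = -12 (m = (-5 - 1) - 1*6 = -6 - 6 = -12)
h(H) = -12 (h(H) = -12 + 0*H = -12 + 0 = -12)
(M(6, -2) - 24)*((h(4)*(-2))*(-1)) = (6*(-2) - 24)*(-12*(-2)*(-1)) = (-12 - 24)*(24*(-1)) = -36*(-24) = 864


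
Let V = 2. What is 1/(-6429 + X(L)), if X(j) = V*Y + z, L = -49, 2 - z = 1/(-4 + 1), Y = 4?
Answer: -3/19256 ≈ -0.00015580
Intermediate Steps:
z = 7/3 (z = 2 - 1/(-4 + 1) = 2 - 1/(-3) = 2 - 1*(-⅓) = 2 + ⅓ = 7/3 ≈ 2.3333)
X(j) = 31/3 (X(j) = 2*4 + 7/3 = 8 + 7/3 = 31/3)
1/(-6429 + X(L)) = 1/(-6429 + 31/3) = 1/(-19256/3) = -3/19256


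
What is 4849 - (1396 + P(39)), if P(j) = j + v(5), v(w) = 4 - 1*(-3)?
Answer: 3407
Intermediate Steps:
v(w) = 7 (v(w) = 4 + 3 = 7)
P(j) = 7 + j (P(j) = j + 7 = 7 + j)
4849 - (1396 + P(39)) = 4849 - (1396 + (7 + 39)) = 4849 - (1396 + 46) = 4849 - 1*1442 = 4849 - 1442 = 3407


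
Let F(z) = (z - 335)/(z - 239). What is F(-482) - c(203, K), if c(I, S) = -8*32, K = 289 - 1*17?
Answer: 185393/721 ≈ 257.13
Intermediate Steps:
K = 272 (K = 289 - 17 = 272)
F(z) = (-335 + z)/(-239 + z)
c(I, S) = -256
F(-482) - c(203, K) = (-335 - 482)/(-239 - 482) - 1*(-256) = -817/(-721) + 256 = -1/721*(-817) + 256 = 817/721 + 256 = 185393/721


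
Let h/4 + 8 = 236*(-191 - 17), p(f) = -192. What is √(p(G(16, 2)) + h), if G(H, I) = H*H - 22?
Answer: 4*I*√12286 ≈ 443.37*I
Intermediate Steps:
G(H, I) = -22 + H² (G(H, I) = H² - 22 = -22 + H²)
h = -196384 (h = -32 + 4*(236*(-191 - 17)) = -32 + 4*(236*(-208)) = -32 + 4*(-49088) = -32 - 196352 = -196384)
√(p(G(16, 2)) + h) = √(-192 - 196384) = √(-196576) = 4*I*√12286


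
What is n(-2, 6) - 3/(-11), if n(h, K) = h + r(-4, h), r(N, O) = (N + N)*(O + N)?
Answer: 509/11 ≈ 46.273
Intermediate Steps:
r(N, O) = 2*N*(N + O) (r(N, O) = (2*N)*(N + O) = 2*N*(N + O))
n(h, K) = 32 - 7*h (n(h, K) = h + 2*(-4)*(-4 + h) = h + (32 - 8*h) = 32 - 7*h)
n(-2, 6) - 3/(-11) = (32 - 7*(-2)) - 3/(-11) = (32 + 14) - 3*(-1/11) = 46 + 3/11 = 509/11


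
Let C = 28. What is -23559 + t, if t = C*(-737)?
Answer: -44195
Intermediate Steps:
t = -20636 (t = 28*(-737) = -20636)
-23559 + t = -23559 - 20636 = -44195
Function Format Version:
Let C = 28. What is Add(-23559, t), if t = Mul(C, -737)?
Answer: -44195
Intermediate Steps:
t = -20636 (t = Mul(28, -737) = -20636)
Add(-23559, t) = Add(-23559, -20636) = -44195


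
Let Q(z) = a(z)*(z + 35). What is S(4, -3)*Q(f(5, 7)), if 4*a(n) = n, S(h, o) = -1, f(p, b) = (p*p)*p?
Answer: -5000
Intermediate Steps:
f(p, b) = p³ (f(p, b) = p²*p = p³)
a(n) = n/4
Q(z) = z*(35 + z)/4 (Q(z) = (z/4)*(z + 35) = (z/4)*(35 + z) = z*(35 + z)/4)
S(4, -3)*Q(f(5, 7)) = -5³*(35 + 5³)/4 = -125*(35 + 125)/4 = -125*160/4 = -1*5000 = -5000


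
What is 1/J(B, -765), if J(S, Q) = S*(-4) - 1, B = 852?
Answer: -1/3409 ≈ -0.00029334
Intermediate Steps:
J(S, Q) = -1 - 4*S (J(S, Q) = -4*S - 1 = -1 - 4*S)
1/J(B, -765) = 1/(-1 - 4*852) = 1/(-1 - 3408) = 1/(-3409) = -1/3409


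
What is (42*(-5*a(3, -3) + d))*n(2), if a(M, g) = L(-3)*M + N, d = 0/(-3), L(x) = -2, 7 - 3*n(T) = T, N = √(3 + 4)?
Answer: 2100 - 350*√7 ≈ 1174.0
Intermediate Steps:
N = √7 ≈ 2.6458
n(T) = 7/3 - T/3
d = 0 (d = 0*(-⅓) = 0)
a(M, g) = √7 - 2*M (a(M, g) = -2*M + √7 = √7 - 2*M)
(42*(-5*a(3, -3) + d))*n(2) = (42*(-5*(√7 - 2*3) + 0))*(7/3 - ⅓*2) = (42*(-5*(√7 - 6) + 0))*(7/3 - ⅔) = (42*(-5*(-6 + √7) + 0))*(5/3) = (42*((30 - 5*√7) + 0))*(5/3) = (42*(30 - 5*√7))*(5/3) = (1260 - 210*√7)*(5/3) = 2100 - 350*√7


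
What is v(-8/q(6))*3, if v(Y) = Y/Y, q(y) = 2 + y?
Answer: 3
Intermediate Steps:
v(Y) = 1
v(-8/q(6))*3 = 1*3 = 3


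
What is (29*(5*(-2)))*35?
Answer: -10150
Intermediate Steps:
(29*(5*(-2)))*35 = (29*(-10))*35 = -290*35 = -10150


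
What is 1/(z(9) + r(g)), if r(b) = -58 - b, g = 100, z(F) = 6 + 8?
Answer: -1/144 ≈ -0.0069444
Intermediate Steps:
z(F) = 14
1/(z(9) + r(g)) = 1/(14 + (-58 - 1*100)) = 1/(14 + (-58 - 100)) = 1/(14 - 158) = 1/(-144) = -1/144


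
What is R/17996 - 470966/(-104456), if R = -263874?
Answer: -216905891/21361252 ≈ -10.154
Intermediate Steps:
R/17996 - 470966/(-104456) = -263874/17996 - 470966/(-104456) = -263874*1/17996 - 470966*(-1/104456) = -131937/8998 + 235483/52228 = -216905891/21361252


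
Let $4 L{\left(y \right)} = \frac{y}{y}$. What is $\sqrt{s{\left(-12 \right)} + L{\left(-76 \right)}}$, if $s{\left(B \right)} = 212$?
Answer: $\frac{\sqrt{849}}{2} \approx 14.569$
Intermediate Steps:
$L{\left(y \right)} = \frac{1}{4}$ ($L{\left(y \right)} = \frac{y \frac{1}{y}}{4} = \frac{1}{4} \cdot 1 = \frac{1}{4}$)
$\sqrt{s{\left(-12 \right)} + L{\left(-76 \right)}} = \sqrt{212 + \frac{1}{4}} = \sqrt{\frac{849}{4}} = \frac{\sqrt{849}}{2}$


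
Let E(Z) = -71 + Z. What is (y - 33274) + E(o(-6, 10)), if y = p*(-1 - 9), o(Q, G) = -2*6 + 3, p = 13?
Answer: -33484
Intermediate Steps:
o(Q, G) = -9 (o(Q, G) = -12 + 3 = -9)
y = -130 (y = 13*(-1 - 9) = 13*(-10) = -130)
(y - 33274) + E(o(-6, 10)) = (-130 - 33274) + (-71 - 9) = -33404 - 80 = -33484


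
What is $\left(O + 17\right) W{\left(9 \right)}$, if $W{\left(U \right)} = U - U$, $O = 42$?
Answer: $0$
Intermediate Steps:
$W{\left(U \right)} = 0$
$\left(O + 17\right) W{\left(9 \right)} = \left(42 + 17\right) 0 = 59 \cdot 0 = 0$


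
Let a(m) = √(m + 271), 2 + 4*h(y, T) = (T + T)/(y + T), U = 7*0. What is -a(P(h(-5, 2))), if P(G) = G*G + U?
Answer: -√9781/6 ≈ -16.483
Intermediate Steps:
U = 0
h(y, T) = -½ + T/(2*(T + y)) (h(y, T) = -½ + ((T + T)/(y + T))/4 = -½ + ((2*T)/(T + y))/4 = -½ + (2*T/(T + y))/4 = -½ + T/(2*(T + y)))
P(G) = G² (P(G) = G*G + 0 = G² + 0 = G²)
a(m) = √(271 + m)
-a(P(h(-5, 2))) = -√(271 + (-1*(-5)/(2*2 + 2*(-5)))²) = -√(271 + (-1*(-5)/(4 - 10))²) = -√(271 + (-1*(-5)/(-6))²) = -√(271 + (-1*(-5)*(-⅙))²) = -√(271 + (-⅚)²) = -√(271 + 25/36) = -√(9781/36) = -√9781/6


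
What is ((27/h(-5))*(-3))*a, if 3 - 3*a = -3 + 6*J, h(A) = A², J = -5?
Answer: -972/25 ≈ -38.880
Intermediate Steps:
a = 12 (a = 1 - (-3 + 6*(-5))/3 = 1 - (-3 - 30)/3 = 1 - ⅓*(-33) = 1 + 11 = 12)
((27/h(-5))*(-3))*a = ((27/((-5)²))*(-3))*12 = ((27/25)*(-3))*12 = -81/25*12 = -972/25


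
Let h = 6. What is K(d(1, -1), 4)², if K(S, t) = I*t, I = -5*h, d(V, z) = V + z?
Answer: 14400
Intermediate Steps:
I = -30 (I = -5*6 = -30)
K(S, t) = -30*t
K(d(1, -1), 4)² = (-30*4)² = (-120)² = 14400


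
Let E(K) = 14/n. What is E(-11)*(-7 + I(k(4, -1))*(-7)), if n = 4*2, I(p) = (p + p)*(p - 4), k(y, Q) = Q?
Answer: -539/4 ≈ -134.75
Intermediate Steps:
I(p) = 2*p*(-4 + p) (I(p) = (2*p)*(-4 + p) = 2*p*(-4 + p))
n = 8
E(K) = 7/4 (E(K) = 14/8 = 14*(1/8) = 7/4)
E(-11)*(-7 + I(k(4, -1))*(-7)) = 7*(-7 + (2*(-1)*(-4 - 1))*(-7))/4 = 7*(-7 + (2*(-1)*(-5))*(-7))/4 = 7*(-7 + 10*(-7))/4 = 7*(-7 - 70)/4 = (7/4)*(-77) = -539/4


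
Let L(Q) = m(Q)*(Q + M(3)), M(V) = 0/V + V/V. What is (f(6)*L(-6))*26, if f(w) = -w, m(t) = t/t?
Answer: 780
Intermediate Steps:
M(V) = 1 (M(V) = 0 + 1 = 1)
m(t) = 1
L(Q) = 1 + Q (L(Q) = 1*(Q + 1) = 1*(1 + Q) = 1 + Q)
(f(6)*L(-6))*26 = ((-1*6)*(1 - 6))*26 = -6*(-5)*26 = 30*26 = 780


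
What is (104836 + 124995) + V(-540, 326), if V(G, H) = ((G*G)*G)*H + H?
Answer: -51333033843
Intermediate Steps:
V(G, H) = H + H*G**3 (V(G, H) = (G**2*G)*H + H = G**3*H + H = H*G**3 + H = H + H*G**3)
(104836 + 124995) + V(-540, 326) = (104836 + 124995) + 326*(1 + (-540)**3) = 229831 + 326*(1 - 157464000) = 229831 + 326*(-157463999) = 229831 - 51333263674 = -51333033843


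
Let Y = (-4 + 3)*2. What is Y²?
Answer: 4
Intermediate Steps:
Y = -2 (Y = -1*2 = -2)
Y² = (-2)² = 4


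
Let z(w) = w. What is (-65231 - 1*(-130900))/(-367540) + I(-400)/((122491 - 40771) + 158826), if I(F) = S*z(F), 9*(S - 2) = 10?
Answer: -1556214739/8464813740 ≈ -0.18385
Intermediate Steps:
S = 28/9 (S = 2 + (1/9)*10 = 2 + 10/9 = 28/9 ≈ 3.1111)
I(F) = 28*F/9
(-65231 - 1*(-130900))/(-367540) + I(-400)/((122491 - 40771) + 158826) = (-65231 - 1*(-130900))/(-367540) + ((28/9)*(-400))/((122491 - 40771) + 158826) = (-65231 + 130900)*(-1/367540) - 11200/(9*(81720 + 158826)) = 65669*(-1/367540) - 11200/9/240546 = -65669/367540 - 11200/9*1/240546 = -65669/367540 - 5600/1082457 = -1556214739/8464813740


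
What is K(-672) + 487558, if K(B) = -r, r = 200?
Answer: 487358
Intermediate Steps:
K(B) = -200 (K(B) = -1*200 = -200)
K(-672) + 487558 = -200 + 487558 = 487358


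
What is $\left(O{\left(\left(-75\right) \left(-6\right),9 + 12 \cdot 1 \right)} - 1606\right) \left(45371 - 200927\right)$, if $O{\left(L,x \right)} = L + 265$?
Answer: $138600396$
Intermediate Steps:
$O{\left(L,x \right)} = 265 + L$
$\left(O{\left(\left(-75\right) \left(-6\right),9 + 12 \cdot 1 \right)} - 1606\right) \left(45371 - 200927\right) = \left(\left(265 - -450\right) - 1606\right) \left(45371 - 200927\right) = \left(\left(265 + 450\right) - 1606\right) \left(-155556\right) = \left(715 - 1606\right) \left(-155556\right) = \left(-891\right) \left(-155556\right) = 138600396$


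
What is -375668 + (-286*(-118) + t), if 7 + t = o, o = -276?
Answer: -342203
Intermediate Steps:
t = -283 (t = -7 - 276 = -283)
-375668 + (-286*(-118) + t) = -375668 + (-286*(-118) - 283) = -375668 + (33748 - 283) = -375668 + 33465 = -342203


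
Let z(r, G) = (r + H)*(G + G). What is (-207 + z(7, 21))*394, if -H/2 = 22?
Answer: -693834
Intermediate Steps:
H = -44 (H = -2*22 = -44)
z(r, G) = 2*G*(-44 + r) (z(r, G) = (r - 44)*(G + G) = (-44 + r)*(2*G) = 2*G*(-44 + r))
(-207 + z(7, 21))*394 = (-207 + 2*21*(-44 + 7))*394 = (-207 + 2*21*(-37))*394 = (-207 - 1554)*394 = -1761*394 = -693834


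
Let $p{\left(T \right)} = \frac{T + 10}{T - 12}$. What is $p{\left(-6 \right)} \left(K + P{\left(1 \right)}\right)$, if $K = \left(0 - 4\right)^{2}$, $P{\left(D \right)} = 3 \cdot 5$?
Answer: $- \frac{62}{9} \approx -6.8889$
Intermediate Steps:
$P{\left(D \right)} = 15$
$K = 16$ ($K = \left(-4\right)^{2} = 16$)
$p{\left(T \right)} = \frac{10 + T}{-12 + T}$
$p{\left(-6 \right)} \left(K + P{\left(1 \right)}\right) = \frac{10 - 6}{-12 - 6} \left(16 + 15\right) = \frac{1}{-18} \cdot 4 \cdot 31 = \left(- \frac{1}{18}\right) 4 \cdot 31 = \left(- \frac{2}{9}\right) 31 = - \frac{62}{9}$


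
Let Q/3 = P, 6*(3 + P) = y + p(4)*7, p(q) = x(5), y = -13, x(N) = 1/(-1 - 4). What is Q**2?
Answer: 6561/25 ≈ 262.44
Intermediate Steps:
x(N) = -1/5 (x(N) = 1/(-5) = -1/5)
p(q) = -1/5
P = -27/5 (P = -3 + (-13 - 1/5*7)/6 = -3 + (-13 - 7/5)/6 = -3 + (1/6)*(-72/5) = -3 - 12/5 = -27/5 ≈ -5.4000)
Q = -81/5 (Q = 3*(-27/5) = -81/5 ≈ -16.200)
Q**2 = (-81/5)**2 = 6561/25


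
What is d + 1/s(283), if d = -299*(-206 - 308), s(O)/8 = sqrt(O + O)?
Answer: 153686 + sqrt(566)/4528 ≈ 1.5369e+5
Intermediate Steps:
s(O) = 8*sqrt(2)*sqrt(O) (s(O) = 8*sqrt(O + O) = 8*sqrt(2*O) = 8*(sqrt(2)*sqrt(O)) = 8*sqrt(2)*sqrt(O))
d = 153686 (d = -299*(-514) = 153686)
d + 1/s(283) = 153686 + 1/(8*sqrt(2)*sqrt(283)) = 153686 + 1/(8*sqrt(566)) = 153686 + sqrt(566)/4528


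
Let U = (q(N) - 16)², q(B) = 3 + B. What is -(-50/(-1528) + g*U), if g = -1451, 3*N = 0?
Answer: 187347291/764 ≈ 2.4522e+5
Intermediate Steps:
N = 0 (N = (⅓)*0 = 0)
U = 169 (U = ((3 + 0) - 16)² = (3 - 16)² = (-13)² = 169)
-(-50/(-1528) + g*U) = -(-50/(-1528) - 1451*169) = -(-50*(-1/1528) - 245219) = -(25/764 - 245219) = -1*(-187347291/764) = 187347291/764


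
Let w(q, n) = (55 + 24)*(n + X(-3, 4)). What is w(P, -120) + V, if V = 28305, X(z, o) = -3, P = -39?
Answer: 18588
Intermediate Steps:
w(q, n) = -237 + 79*n (w(q, n) = (55 + 24)*(n - 3) = 79*(-3 + n) = -237 + 79*n)
w(P, -120) + V = (-237 + 79*(-120)) + 28305 = (-237 - 9480) + 28305 = -9717 + 28305 = 18588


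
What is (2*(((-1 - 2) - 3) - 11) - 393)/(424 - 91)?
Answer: -427/333 ≈ -1.2823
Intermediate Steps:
(2*(((-1 - 2) - 3) - 11) - 393)/(424 - 91) = (2*((-3 - 3) - 11) - 393)/333 = (2*(-6 - 11) - 393)*(1/333) = (2*(-17) - 393)*(1/333) = (-34 - 393)*(1/333) = -427*1/333 = -427/333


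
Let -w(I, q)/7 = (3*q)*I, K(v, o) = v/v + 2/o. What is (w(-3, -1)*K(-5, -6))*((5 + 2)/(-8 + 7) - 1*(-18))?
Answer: -462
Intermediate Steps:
K(v, o) = 1 + 2/o
w(I, q) = -21*I*q (w(I, q) = -7*3*q*I = -21*I*q)
(w(-3, -1)*K(-5, -6))*((5 + 2)/(-8 + 7) - 1*(-18)) = ((-21*(-3)*(-1))*((2 - 6)/(-6)))*((5 + 2)/(-8 + 7) - 1*(-18)) = (-(-21)*(-4)/2)*(7/(-1) + 18) = (-63*⅔)*(7*(-1) + 18) = -42*(-7 + 18) = -42*11 = -462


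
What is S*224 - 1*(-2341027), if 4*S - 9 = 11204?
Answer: 2968955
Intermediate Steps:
S = 11213/4 (S = 9/4 + (¼)*11204 = 9/4 + 2801 = 11213/4 ≈ 2803.3)
S*224 - 1*(-2341027) = (11213/4)*224 - 1*(-2341027) = 627928 + 2341027 = 2968955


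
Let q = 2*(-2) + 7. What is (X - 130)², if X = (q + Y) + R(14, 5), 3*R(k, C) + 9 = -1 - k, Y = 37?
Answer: 9604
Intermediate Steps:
q = 3 (q = -4 + 7 = 3)
R(k, C) = -10/3 - k/3 (R(k, C) = -3 + (-1 - k)/3 = -3 + (-⅓ - k/3) = -10/3 - k/3)
X = 32 (X = (3 + 37) + (-10/3 - ⅓*14) = 40 + (-10/3 - 14/3) = 40 - 8 = 32)
(X - 130)² = (32 - 130)² = (-98)² = 9604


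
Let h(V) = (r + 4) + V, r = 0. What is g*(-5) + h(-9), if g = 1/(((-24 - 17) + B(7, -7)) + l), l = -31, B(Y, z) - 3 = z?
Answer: -375/76 ≈ -4.9342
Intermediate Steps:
B(Y, z) = 3 + z
h(V) = 4 + V (h(V) = (0 + 4) + V = 4 + V)
g = -1/76 (g = 1/(((-24 - 17) + (3 - 7)) - 31) = 1/((-41 - 4) - 31) = 1/(-45 - 31) = 1/(-76) = -1/76 ≈ -0.013158)
g*(-5) + h(-9) = -1/76*(-5) + (4 - 9) = 5/76 - 5 = -375/76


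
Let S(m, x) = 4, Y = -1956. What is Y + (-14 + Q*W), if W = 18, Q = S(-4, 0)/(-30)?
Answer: -9862/5 ≈ -1972.4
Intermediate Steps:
Q = -2/15 (Q = 4/(-30) = 4*(-1/30) = -2/15 ≈ -0.13333)
Y + (-14 + Q*W) = -1956 + (-14 - 2/15*18) = -1956 + (-14 - 12/5) = -1956 - 82/5 = -9862/5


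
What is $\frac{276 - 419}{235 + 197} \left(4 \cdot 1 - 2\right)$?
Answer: $- \frac{143}{216} \approx -0.66204$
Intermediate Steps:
$\frac{276 - 419}{235 + 197} \left(4 \cdot 1 - 2\right) = - \frac{143}{432} \left(4 - 2\right) = \left(-143\right) \frac{1}{432} \cdot 2 = \left(- \frac{143}{432}\right) 2 = - \frac{143}{216}$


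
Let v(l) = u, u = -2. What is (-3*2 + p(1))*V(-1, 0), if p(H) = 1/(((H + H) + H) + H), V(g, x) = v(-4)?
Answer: 23/2 ≈ 11.500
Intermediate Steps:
v(l) = -2
V(g, x) = -2
p(H) = 1/(4*H) (p(H) = 1/((2*H + H) + H) = 1/(3*H + H) = 1/(4*H))
(-3*2 + p(1))*V(-1, 0) = (-3*2 + (¼)/1)*(-2) = (-6 + (¼)*1)*(-2) = (-6 + ¼)*(-2) = -23/4*(-2) = 23/2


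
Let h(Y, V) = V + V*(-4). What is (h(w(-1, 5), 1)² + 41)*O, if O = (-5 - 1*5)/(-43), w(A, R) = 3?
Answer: 500/43 ≈ 11.628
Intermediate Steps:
h(Y, V) = -3*V (h(Y, V) = V - 4*V = -3*V)
O = 10/43 (O = (-5 - 5)*(-1/43) = -10*(-1/43) = 10/43 ≈ 0.23256)
(h(w(-1, 5), 1)² + 41)*O = ((-3*1)² + 41)*(10/43) = ((-3)² + 41)*(10/43) = (9 + 41)*(10/43) = 50*(10/43) = 500/43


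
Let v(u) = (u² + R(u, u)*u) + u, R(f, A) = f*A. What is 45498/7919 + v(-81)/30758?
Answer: -2757738675/243572602 ≈ -11.322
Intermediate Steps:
R(f, A) = A*f
v(u) = u + u² + u³ (v(u) = (u² + (u*u)*u) + u = (u² + u²*u) + u = (u² + u³) + u = u + u² + u³)
45498/7919 + v(-81)/30758 = 45498/7919 - 81*(1 - 81 + (-81)²)/30758 = 45498*(1/7919) - 81*(1 - 81 + 6561)*(1/30758) = 45498/7919 - 81*6481*(1/30758) = 45498/7919 - 524961*1/30758 = 45498/7919 - 524961/30758 = -2757738675/243572602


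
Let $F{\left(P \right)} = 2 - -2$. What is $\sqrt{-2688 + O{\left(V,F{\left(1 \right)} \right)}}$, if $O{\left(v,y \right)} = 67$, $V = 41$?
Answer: $i \sqrt{2621} \approx 51.196 i$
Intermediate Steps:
$F{\left(P \right)} = 4$ ($F{\left(P \right)} = 2 + 2 = 4$)
$\sqrt{-2688 + O{\left(V,F{\left(1 \right)} \right)}} = \sqrt{-2688 + 67} = \sqrt{-2621} = i \sqrt{2621}$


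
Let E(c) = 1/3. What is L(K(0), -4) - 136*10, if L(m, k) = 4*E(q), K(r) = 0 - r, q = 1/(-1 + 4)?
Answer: -4076/3 ≈ -1358.7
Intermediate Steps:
q = ⅓ (q = 1/3 = ⅓ ≈ 0.33333)
K(r) = -r
E(c) = ⅓
L(m, k) = 4/3 (L(m, k) = 4*(⅓) = 4/3)
L(K(0), -4) - 136*10 = 4/3 - 136*10 = 4/3 - 1360 = -4076/3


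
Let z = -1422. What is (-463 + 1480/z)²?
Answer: 108855784489/505521 ≈ 2.1533e+5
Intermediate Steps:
(-463 + 1480/z)² = (-463 + 1480/(-1422))² = (-463 + 1480*(-1/1422))² = (-463 - 740/711)² = (-329933/711)² = 108855784489/505521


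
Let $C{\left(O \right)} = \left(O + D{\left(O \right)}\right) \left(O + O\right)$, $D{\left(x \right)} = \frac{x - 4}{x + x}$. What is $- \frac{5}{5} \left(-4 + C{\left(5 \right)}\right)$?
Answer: $-47$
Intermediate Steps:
$D{\left(x \right)} = \frac{-4 + x}{2 x}$
$C{\left(O \right)} = 2 O \left(O + \frac{-4 + O}{2 O}\right)$ ($C{\left(O \right)} = \left(O + \frac{-4 + O}{2 O}\right) \left(O + O\right) = \left(O + \frac{-4 + O}{2 O}\right) 2 O = 2 O \left(O + \frac{-4 + O}{2 O}\right)$)
$- \frac{5}{5} \left(-4 + C{\left(5 \right)}\right) = - \frac{5}{5} \left(-4 + \left(-4 + 5 + 2 \cdot 5^{2}\right)\right) = \left(-5\right) \frac{1}{5} \left(-4 + \left(-4 + 5 + 2 \cdot 25\right)\right) = - (-4 + \left(-4 + 5 + 50\right)) = - (-4 + 51) = \left(-1\right) 47 = -47$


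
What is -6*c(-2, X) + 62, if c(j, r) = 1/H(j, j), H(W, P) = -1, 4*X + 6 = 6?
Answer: 68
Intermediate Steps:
X = 0 (X = -3/2 + (¼)*6 = -3/2 + 3/2 = 0)
c(j, r) = -1 (c(j, r) = 1/(-1) = -1)
-6*c(-2, X) + 62 = -6*(-1) + 62 = 6 + 62 = 68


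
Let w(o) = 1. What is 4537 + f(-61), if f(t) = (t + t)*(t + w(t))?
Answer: 11857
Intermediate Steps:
f(t) = 2*t*(1 + t) (f(t) = (t + t)*(t + 1) = (2*t)*(1 + t) = 2*t*(1 + t))
4537 + f(-61) = 4537 + 2*(-61)*(1 - 61) = 4537 + 2*(-61)*(-60) = 4537 + 7320 = 11857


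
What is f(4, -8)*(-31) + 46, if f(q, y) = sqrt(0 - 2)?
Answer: 46 - 31*I*sqrt(2) ≈ 46.0 - 43.841*I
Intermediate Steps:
f(q, y) = I*sqrt(2) (f(q, y) = sqrt(-2) = I*sqrt(2))
f(4, -8)*(-31) + 46 = (I*sqrt(2))*(-31) + 46 = -31*I*sqrt(2) + 46 = 46 - 31*I*sqrt(2)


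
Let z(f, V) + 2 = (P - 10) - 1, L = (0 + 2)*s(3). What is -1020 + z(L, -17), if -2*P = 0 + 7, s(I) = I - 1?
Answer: -2073/2 ≈ -1036.5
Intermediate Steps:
s(I) = -1 + I
P = -7/2 (P = -(0 + 7)/2 = -½*7 = -7/2 ≈ -3.5000)
L = 4 (L = (0 + 2)*(-1 + 3) = 2*2 = 4)
z(f, V) = -33/2 (z(f, V) = -2 + ((-7/2 - 10) - 1) = -2 + (-27/2 - 1) = -2 - 29/2 = -33/2)
-1020 + z(L, -17) = -1020 - 33/2 = -2073/2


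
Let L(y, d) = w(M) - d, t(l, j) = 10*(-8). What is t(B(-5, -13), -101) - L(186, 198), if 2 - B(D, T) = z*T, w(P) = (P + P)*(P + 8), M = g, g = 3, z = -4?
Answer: 52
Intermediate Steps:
M = 3
w(P) = 2*P*(8 + P) (w(P) = (2*P)*(8 + P) = 2*P*(8 + P))
B(D, T) = 2 + 4*T (B(D, T) = 2 - (-4)*T = 2 + 4*T)
t(l, j) = -80
L(y, d) = 66 - d (L(y, d) = 2*3*(8 + 3) - d = 2*3*11 - d = 66 - d)
t(B(-5, -13), -101) - L(186, 198) = -80 - (66 - 1*198) = -80 - (66 - 198) = -80 - 1*(-132) = -80 + 132 = 52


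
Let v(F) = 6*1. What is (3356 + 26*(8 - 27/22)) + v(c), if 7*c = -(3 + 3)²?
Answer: 38919/11 ≈ 3538.1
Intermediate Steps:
c = -36/7 (c = (-(3 + 3)²)/7 = (-1*6²)/7 = (-1*36)/7 = (⅐)*(-36) = -36/7 ≈ -5.1429)
v(F) = 6
(3356 + 26*(8 - 27/22)) + v(c) = (3356 + 26*(8 - 27/22)) + 6 = (3356 + 26*(149/22)) + 6 = (3356 + 1937/11) + 6 = 38853/11 + 6 = 38919/11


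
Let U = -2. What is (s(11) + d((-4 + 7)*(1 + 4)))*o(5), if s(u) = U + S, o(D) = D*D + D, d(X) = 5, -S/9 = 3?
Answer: -720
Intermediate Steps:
S = -27 (S = -9*3 = -27)
o(D) = D + D² (o(D) = D² + D = D + D²)
s(u) = -29 (s(u) = -2 - 27 = -29)
(s(11) + d((-4 + 7)*(1 + 4)))*o(5) = (-29 + 5)*(5*(1 + 5)) = -120*6 = -24*30 = -720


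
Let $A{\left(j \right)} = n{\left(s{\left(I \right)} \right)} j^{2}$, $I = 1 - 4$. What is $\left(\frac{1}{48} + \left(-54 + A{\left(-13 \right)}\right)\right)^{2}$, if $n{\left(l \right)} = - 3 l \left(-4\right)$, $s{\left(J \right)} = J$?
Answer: $\frac{86802712129}{2304} \approx 3.7675 \cdot 10^{7}$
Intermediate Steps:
$I = -3$
$n{\left(l \right)} = 12 l$ ($n{\left(l \right)} = - 3 \left(- 4 l\right) = 12 l$)
$A{\left(j \right)} = - 36 j^{2}$ ($A{\left(j \right)} = 12 \left(-3\right) j^{2} = - 36 j^{2}$)
$\left(\frac{1}{48} + \left(-54 + A{\left(-13 \right)}\right)\right)^{2} = \left(\frac{1}{48} - \left(54 + 36 \left(-13\right)^{2}\right)\right)^{2} = \left(\frac{1}{48} - 6138\right)^{2} = \left(- \frac{294623}{48}\right)^{2} = \frac{86802712129}{2304}$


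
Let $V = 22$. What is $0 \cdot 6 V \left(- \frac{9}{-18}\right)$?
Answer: $0$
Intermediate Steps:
$0 \cdot 6 V \left(- \frac{9}{-18}\right) = 0 \cdot 6 \cdot 22 \left(- \frac{9}{-18}\right) = 0 \cdot 22 \left(\left(-9\right) \left(- \frac{1}{18}\right)\right) = 0 \cdot \frac{1}{2} = 0$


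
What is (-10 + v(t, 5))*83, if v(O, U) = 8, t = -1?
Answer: -166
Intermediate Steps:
(-10 + v(t, 5))*83 = (-10 + 8)*83 = -2*83 = -166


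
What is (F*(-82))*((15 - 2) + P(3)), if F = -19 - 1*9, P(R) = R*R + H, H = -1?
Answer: 48216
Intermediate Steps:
P(R) = -1 + R**2 (P(R) = R*R - 1 = R**2 - 1 = -1 + R**2)
F = -28 (F = -19 - 9 = -28)
(F*(-82))*((15 - 2) + P(3)) = (-28*(-82))*((15 - 2) + (-1 + 3**2)) = 2296*(13 + (-1 + 9)) = 2296*(13 + 8) = 2296*21 = 48216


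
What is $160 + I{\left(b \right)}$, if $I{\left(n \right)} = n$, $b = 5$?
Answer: $165$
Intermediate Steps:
$160 + I{\left(b \right)} = 160 + 5 = 165$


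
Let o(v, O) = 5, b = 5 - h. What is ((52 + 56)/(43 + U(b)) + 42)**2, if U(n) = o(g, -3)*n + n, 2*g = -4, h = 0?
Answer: 10074276/5329 ≈ 1890.5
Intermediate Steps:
g = -2 (g = (1/2)*(-4) = -2)
b = 5 (b = 5 - 1*0 = 5 + 0 = 5)
U(n) = 6*n (U(n) = 5*n + n = 6*n)
((52 + 56)/(43 + U(b)) + 42)**2 = ((52 + 56)/(43 + 6*5) + 42)**2 = (108/(43 + 30) + 42)**2 = (108/73 + 42)**2 = (3174/73)**2 = 10074276/5329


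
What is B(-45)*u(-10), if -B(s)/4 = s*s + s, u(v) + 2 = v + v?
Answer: 174240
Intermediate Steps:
u(v) = -2 + 2*v (u(v) = -2 + (v + v) = -2 + 2*v)
B(s) = -4*s - 4*s**2 (B(s) = -4*(s*s + s) = -4*(s**2 + s) = -4*(s + s**2) = -4*s - 4*s**2)
B(-45)*u(-10) = (-4*(-45)*(1 - 45))*(-2 + 2*(-10)) = (-4*(-45)*(-44))*(-2 - 20) = -7920*(-22) = 174240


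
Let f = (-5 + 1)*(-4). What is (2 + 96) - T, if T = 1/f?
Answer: 1567/16 ≈ 97.938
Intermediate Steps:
f = 16 (f = -4*(-4) = 16)
T = 1/16 ≈ 0.062500
(2 + 96) - T = (2 + 96) - 1*1/16 = 98 - 1/16 = 1567/16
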